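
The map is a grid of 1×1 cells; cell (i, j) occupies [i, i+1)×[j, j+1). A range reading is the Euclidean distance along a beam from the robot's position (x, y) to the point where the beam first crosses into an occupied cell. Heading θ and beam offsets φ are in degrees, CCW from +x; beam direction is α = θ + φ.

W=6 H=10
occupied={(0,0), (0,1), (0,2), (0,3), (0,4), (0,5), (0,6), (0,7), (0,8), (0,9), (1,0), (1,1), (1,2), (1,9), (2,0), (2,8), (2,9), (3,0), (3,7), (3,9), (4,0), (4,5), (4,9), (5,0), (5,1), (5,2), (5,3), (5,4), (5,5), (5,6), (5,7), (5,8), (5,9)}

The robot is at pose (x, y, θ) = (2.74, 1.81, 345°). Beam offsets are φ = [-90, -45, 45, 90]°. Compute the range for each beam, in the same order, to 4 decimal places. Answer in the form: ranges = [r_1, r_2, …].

ranges = [0.8386, 0.9353, 2.6096, 7.4436]

beam 1: φ=-90°, α=255°
  d=(-0.2588,-0.9659)  start (2,1)  tX=2.8591 tY=0.8386  stride 1/|dx|=3.8637 1/|dy|=1.0353
    cross y-line → (2,0), t=0.8386 (wall)
  → r_1 = 0.8386
beam 2: φ=-45°, α=300°
  d=(0.5000,-0.8660)  start (2,1)  tX=0.5200 tY=0.9353  stride 1/|dx|=2.0000 1/|dy|=1.1547
    cross x-line → (3,1), t=0.5200
    cross y-line → (3,0), t=0.9353 (wall)
  → r_2 = 0.9353
beam 3: φ=45°, α=30°
  d=(0.8660,0.5000)  start (2,1)  tX=0.3002 tY=0.3800  stride 1/|dx|=1.1547 1/|dy|=2.0000
    cross x-line → (3,1), t=0.3002
    cross y-line → (3,2), t=0.3800
    cross x-line → (4,2), t=1.4549
    cross y-line → (4,3), t=2.3800
    cross x-line → (5,3), t=2.6096 (wall)
  → r_3 = 2.6096
beam 4: φ=90°, α=75°
  d=(0.2588,0.9659)  start (2,1)  tX=1.0046 tY=0.1967  stride 1/|dx|=3.8637 1/|dy|=1.0353
    cross y-line → (2,2), t=0.1967
    cross x-line → (3,2), t=1.0046
    cross y-line → (3,3), t=1.2320
    cross y-line → (3,4), t=2.2673
    cross y-line → (3,5), t=3.3025
    cross y-line → (3,6), t=4.3378
    cross x-line → (4,6), t=4.8683
    cross y-line → (4,7), t=5.3731
    cross y-line → (4,8), t=6.4084
    cross y-line → (4,9), t=7.4436 (wall)
  → r_4 = 7.4436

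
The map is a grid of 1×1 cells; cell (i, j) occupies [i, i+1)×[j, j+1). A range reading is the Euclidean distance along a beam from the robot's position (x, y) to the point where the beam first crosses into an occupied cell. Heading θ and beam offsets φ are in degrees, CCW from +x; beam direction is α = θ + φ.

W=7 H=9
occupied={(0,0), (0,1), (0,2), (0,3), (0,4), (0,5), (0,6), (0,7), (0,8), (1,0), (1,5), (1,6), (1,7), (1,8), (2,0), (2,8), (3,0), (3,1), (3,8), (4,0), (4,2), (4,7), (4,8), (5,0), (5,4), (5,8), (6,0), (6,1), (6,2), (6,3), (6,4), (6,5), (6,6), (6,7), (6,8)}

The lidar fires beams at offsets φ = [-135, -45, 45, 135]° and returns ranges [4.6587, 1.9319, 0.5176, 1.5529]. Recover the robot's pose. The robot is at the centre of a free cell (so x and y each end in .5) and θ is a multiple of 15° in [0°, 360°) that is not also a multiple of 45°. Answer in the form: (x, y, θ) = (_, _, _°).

Candidates: 28 free-cell centres × 16 headings = 448 poses. Raycast each; keep the one whose scan matches to 4 dp.
  (3.5, 2.5, 105°): beam 1 = 0.5774 ≠ 4.6587 ✗
  (4.5, 3.5, 240°): beam 2 = 3.6235 ≠ 1.9319 ✗
  (5.5, 7.5, 210°): beam 1 = 0.5176 ≠ 4.6587 ✗
  (3.5, 4.5, 345°): beam 1 = 2.8868 ≠ 4.6587 ✗
  …
  (1.5, 2.5, 150°): r_1=4.6587, r_2=1.9319, r_3=0.5176, r_4=1.5529 — all match ✓
Unique over the lattice → pose = (1.5, 2.5, 150°).

(x, y, θ) = (1.5, 2.5, 150°)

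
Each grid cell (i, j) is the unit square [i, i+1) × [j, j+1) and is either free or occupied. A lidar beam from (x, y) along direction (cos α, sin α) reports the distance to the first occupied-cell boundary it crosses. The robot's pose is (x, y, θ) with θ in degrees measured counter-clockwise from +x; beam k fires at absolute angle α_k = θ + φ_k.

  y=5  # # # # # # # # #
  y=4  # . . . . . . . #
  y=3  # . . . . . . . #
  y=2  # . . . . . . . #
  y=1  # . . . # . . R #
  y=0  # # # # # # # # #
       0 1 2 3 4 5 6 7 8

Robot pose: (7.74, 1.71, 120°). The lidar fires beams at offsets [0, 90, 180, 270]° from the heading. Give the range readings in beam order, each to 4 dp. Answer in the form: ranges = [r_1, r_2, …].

ranges = [3.7990, 1.4200, 0.5200, 0.3002]

beam 1: φ=0°, α=120°
  dir = (cos 120°, sin 120°) = (-0.5000, 0.8660); from cell (7,1)
  next x-line at t=1.4800, next y-line at t=0.3349; Δt_x=2.0000, Δt_y=1.1547
    y: enter (7,2) at t=0.3349
    x: enter (6,2) at t=1.4800
    y: enter (6,3) at t=1.4896
    y: enter (6,4) at t=2.6443
    x: enter (5,4) at t=3.4800
    y: enter (5,5) at t=3.7990 ← occupied
  → r_1 = 3.7990
beam 2: φ=90°, α=210°
  dir = (cos 210°, sin 210°) = (-0.8660, -0.5000); from cell (7,1)
  next x-line at t=0.8545, next y-line at t=1.4200; Δt_x=1.1547, Δt_y=2.0000
    x: enter (6,1) at t=0.8545
    y: enter (6,0) at t=1.4200 ← occupied
  → r_2 = 1.4200
beam 3: φ=180°, α=300°
  dir = (cos 300°, sin 300°) = (0.5000, -0.8660); from cell (7,1)
  next x-line at t=0.5200, next y-line at t=0.8198; Δt_x=2.0000, Δt_y=1.1547
    x: enter (8,1) at t=0.5200 ← occupied
  → r_3 = 0.5200
beam 4: φ=270°, α=30°
  dir = (cos 30°, sin 30°) = (0.8660, 0.5000); from cell (7,1)
  next x-line at t=0.3002, next y-line at t=0.5800; Δt_x=1.1547, Δt_y=2.0000
    x: enter (8,1) at t=0.3002 ← occupied
  → r_4 = 0.3002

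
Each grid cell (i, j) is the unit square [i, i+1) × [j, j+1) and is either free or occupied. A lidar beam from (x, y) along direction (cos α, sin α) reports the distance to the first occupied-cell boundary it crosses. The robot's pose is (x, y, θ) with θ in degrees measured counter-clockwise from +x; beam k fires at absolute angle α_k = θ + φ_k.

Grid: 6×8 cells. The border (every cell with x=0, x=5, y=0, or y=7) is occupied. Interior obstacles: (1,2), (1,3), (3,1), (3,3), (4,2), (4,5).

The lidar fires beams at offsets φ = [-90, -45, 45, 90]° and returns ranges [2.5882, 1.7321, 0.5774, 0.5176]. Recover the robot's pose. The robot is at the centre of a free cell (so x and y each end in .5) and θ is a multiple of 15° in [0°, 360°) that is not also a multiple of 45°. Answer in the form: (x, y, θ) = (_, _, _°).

(x, y, θ) = (2.5, 6.5, 15°)

Enumerate (i+0.5, j+0.5, θ) over the 18 free cells and 16 admissible headings. For each, cast all 4 beams and compare to the given ranges.
  (2.5, 6.5, 345°): beam 2 = 2.8868 ≠ 1.7321 ✗
  (2.5, 1.5, 195°): beam 1 = 1.9319 ≠ 2.5882 ✗
  (2.5, 4.5, 165°): beam 2 = 2.8868 ≠ 1.7321 ✗
  (2.5, 2.5, 165°): beam 1 = 4.6587 ≠ 2.5882 ✗
  …
  (2.5, 6.5, 15°): r_1=2.5882, r_2=1.7321, r_3=0.5774, r_4=0.5176 — all match ✓
Only this pose fits every beam.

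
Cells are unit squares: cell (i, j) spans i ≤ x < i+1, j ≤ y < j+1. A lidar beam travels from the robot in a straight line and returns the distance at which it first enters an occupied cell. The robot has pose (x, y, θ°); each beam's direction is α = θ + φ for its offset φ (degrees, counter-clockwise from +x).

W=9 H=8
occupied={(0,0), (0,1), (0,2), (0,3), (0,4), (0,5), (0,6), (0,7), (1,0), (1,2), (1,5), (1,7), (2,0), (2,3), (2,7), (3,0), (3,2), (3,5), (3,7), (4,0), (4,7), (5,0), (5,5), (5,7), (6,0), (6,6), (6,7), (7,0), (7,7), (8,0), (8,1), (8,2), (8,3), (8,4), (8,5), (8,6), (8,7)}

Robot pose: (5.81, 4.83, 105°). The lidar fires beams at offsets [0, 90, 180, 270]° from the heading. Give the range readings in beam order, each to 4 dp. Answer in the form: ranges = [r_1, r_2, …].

beam 1: φ=0°, α=105°
  direction (-0.2588, 0.9659); cell (5,4); t to first gridline: x 3.1296, y 0.1760 (then +3.8637 / +1.0353)
    (5,5) via y @ 0.1760  # hit
  → r_1 = 0.1760
beam 2: φ=90°, α=195°
  direction (-0.9659, -0.2588); cell (5,4); t to first gridline: x 0.8386, y 3.2069 (then +1.0353 / +3.8637)
    (4,4) via x @ 0.8386
    (3,4) via x @ 1.8738
    (2,4) via x @ 2.9091
    (2,3) via y @ 3.2069  # hit
  → r_2 = 3.2069
beam 3: φ=180°, α=285°
  direction (0.2588, -0.9659); cell (5,4); t to first gridline: x 0.7341, y 0.8593 (then +3.8637 / +1.0353)
    (6,4) via x @ 0.7341
    (6,3) via y @ 0.8593
    (6,2) via y @ 1.8946
    (6,1) via y @ 2.9298
    (6,0) via y @ 3.9651  # hit
  → r_3 = 3.9651
beam 4: φ=270°, α=15°
  direction (0.9659, 0.2588); cell (5,4); t to first gridline: x 0.1967, y 0.6568 (then +1.0353 / +3.8637)
    (6,4) via x @ 0.1967
    (6,5) via y @ 0.6568
    (7,5) via x @ 1.2320
    (8,5) via x @ 2.2673  # hit
  → r_4 = 2.2673

ranges = [0.1760, 3.2069, 3.9651, 2.2673]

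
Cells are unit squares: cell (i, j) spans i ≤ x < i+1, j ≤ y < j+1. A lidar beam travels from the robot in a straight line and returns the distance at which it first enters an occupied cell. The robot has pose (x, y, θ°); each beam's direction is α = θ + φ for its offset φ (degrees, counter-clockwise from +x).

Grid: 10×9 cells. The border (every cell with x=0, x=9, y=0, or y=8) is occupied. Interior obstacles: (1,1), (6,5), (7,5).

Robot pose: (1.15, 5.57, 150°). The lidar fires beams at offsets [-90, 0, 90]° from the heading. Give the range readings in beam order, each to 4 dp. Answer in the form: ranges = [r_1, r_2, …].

ranges = [2.8059, 0.1732, 0.3000]

beam 1: φ=-90°, α=60°
  dir = (cos 60°, sin 60°) = (0.5000, 0.8660); from cell (1,5)
  next x-line at t=1.7000, next y-line at t=0.4965; Δt_x=2.0000, Δt_y=1.1547
    y: enter (1,6) at t=0.4965
    y: enter (1,7) at t=1.6512
    x: enter (2,7) at t=1.7000
    y: enter (2,8) at t=2.8059 ← occupied
  → r_1 = 2.8059
beam 2: φ=0°, α=150°
  dir = (cos 150°, sin 150°) = (-0.8660, 0.5000); from cell (1,5)
  next x-line at t=0.1732, next y-line at t=0.8600; Δt_x=1.1547, Δt_y=2.0000
    x: enter (0,5) at t=0.1732 ← occupied
  → r_2 = 0.1732
beam 3: φ=90°, α=240°
  dir = (cos 240°, sin 240°) = (-0.5000, -0.8660); from cell (1,5)
  next x-line at t=0.3000, next y-line at t=0.6582; Δt_x=2.0000, Δt_y=1.1547
    x: enter (0,5) at t=0.3000 ← occupied
  → r_3 = 0.3000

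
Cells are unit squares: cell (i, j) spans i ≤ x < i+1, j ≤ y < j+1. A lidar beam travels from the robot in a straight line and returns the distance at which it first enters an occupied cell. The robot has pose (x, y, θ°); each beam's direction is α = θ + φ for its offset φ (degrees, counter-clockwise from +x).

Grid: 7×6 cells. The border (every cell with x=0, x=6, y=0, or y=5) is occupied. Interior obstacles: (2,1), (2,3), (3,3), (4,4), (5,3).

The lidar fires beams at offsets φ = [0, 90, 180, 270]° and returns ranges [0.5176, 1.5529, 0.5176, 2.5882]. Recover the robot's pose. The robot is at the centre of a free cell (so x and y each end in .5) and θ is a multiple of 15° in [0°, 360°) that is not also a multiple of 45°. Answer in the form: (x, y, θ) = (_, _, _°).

Candidates: 15 free-cell centres × 16 headings = 240 poses. Raycast each; keep the one whose scan matches to 4 dp.
  (5.5, 2.5, 345°): beam 2 = 0.5176 ≠ 1.5529 ✗
  (5.5, 4.5, 285°): beam 2 = 0.5176 ≠ 1.5529 ✗
  (3.5, 1.5, 240°): beam 1 = 0.5774 ≠ 0.5176 ✗
  (2.5, 4.5, 285°): beam 4 = 1.5529 ≠ 2.5882 ✗
  (3.5, 4.5, 30°): beam 1 = 0.5774 ≠ 0.5176 ✗
  …
  (2.5, 2.5, 105°): r_1=0.5176, r_2=1.5529, r_3=0.5176, r_4=2.5882 — all match ✓
No second candidate reproduces the full scan.

(x, y, θ) = (2.5, 2.5, 105°)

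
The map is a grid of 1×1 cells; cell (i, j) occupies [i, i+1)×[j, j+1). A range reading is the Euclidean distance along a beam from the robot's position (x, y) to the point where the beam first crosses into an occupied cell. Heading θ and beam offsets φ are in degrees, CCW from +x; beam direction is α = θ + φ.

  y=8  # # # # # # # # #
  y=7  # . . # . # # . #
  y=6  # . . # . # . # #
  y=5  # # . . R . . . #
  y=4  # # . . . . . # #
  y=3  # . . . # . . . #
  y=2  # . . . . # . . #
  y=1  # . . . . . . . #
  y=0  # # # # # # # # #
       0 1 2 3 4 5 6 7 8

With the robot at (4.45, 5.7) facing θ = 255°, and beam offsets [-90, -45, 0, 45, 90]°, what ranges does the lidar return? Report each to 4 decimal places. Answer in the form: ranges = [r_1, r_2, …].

ranges = [1.1591, 2.8290, 4.8658, 5.4271, 2.7046]

beam 1: φ=-90°, α=165°
  dir = (cos 165°, sin 165°) = (-0.9659, 0.2588); from cell (4,5)
  next x-line at t=0.4659, next y-line at t=1.1591; Δt_x=1.0353, Δt_y=3.8637
    x: enter (3,5) at t=0.4659
    y: enter (3,6) at t=1.1591 ← occupied
  → r_1 = 1.1591
beam 2: φ=-45°, α=210°
  dir = (cos 210°, sin 210°) = (-0.8660, -0.5000); from cell (4,5)
  next x-line at t=0.5196, next y-line at t=1.4000; Δt_x=1.1547, Δt_y=2.0000
    x: enter (3,5) at t=0.5196
    y: enter (3,4) at t=1.4000
    x: enter (2,4) at t=1.6743
    x: enter (1,4) at t=2.8290 ← occupied
  → r_2 = 2.8290
beam 3: φ=0°, α=255°
  dir = (cos 255°, sin 255°) = (-0.2588, -0.9659); from cell (4,5)
  next x-line at t=1.7387, next y-line at t=0.7247; Δt_x=3.8637, Δt_y=1.0353
    y: enter (4,4) at t=0.7247
    x: enter (3,4) at t=1.7387
    y: enter (3,3) at t=1.7600
    y: enter (3,2) at t=2.7952
    y: enter (3,1) at t=3.8305
    y: enter (3,0) at t=4.8658 ← occupied
  → r_3 = 4.8658
beam 4: φ=45°, α=300°
  dir = (cos 300°, sin 300°) = (0.5000, -0.8660); from cell (4,5)
  next x-line at t=1.1000, next y-line at t=0.8083; Δt_x=2.0000, Δt_y=1.1547
    y: enter (4,4) at t=0.8083
    x: enter (5,4) at t=1.1000
    y: enter (5,3) at t=1.9630
    x: enter (6,3) at t=3.1000
    y: enter (6,2) at t=3.1177
    y: enter (6,1) at t=4.2724
    x: enter (7,1) at t=5.1000
    y: enter (7,0) at t=5.4271 ← occupied
  → r_4 = 5.4271
beam 5: φ=90°, α=345°
  dir = (cos 345°, sin 345°) = (0.9659, -0.2588); from cell (4,5)
  next x-line at t=0.5694, next y-line at t=2.7046; Δt_x=1.0353, Δt_y=3.8637
    x: enter (5,5) at t=0.5694
    x: enter (6,5) at t=1.6047
    x: enter (7,5) at t=2.6400
    y: enter (7,4) at t=2.7046 ← occupied
  → r_5 = 2.7046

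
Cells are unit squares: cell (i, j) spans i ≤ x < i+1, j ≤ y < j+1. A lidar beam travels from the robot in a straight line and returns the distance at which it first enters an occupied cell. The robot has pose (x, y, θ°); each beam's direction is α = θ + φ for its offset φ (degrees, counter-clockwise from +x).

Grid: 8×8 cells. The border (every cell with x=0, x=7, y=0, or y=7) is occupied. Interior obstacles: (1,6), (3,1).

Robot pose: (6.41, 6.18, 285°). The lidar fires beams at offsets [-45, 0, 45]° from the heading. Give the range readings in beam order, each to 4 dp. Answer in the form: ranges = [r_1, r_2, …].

ranges = [4.8266, 2.2796, 0.6813]

beam 1: φ=-45°, α=240°
  direction (-0.5000, -0.8660); cell (6,6); t to first gridline: x 0.8200, y 0.2078 (then +2.0000 / +1.1547)
    (6,5) via y @ 0.2078
    (5,5) via x @ 0.8200
    (5,4) via y @ 1.3625
    (5,3) via y @ 2.5172
    (4,3) via x @ 2.8200
    (4,2) via y @ 3.6719
    (3,2) via x @ 4.8200
    (3,1) via y @ 4.8266  # hit
  → r_1 = 4.8266
beam 2: φ=0°, α=285°
  direction (0.2588, -0.9659); cell (6,6); t to first gridline: x 2.2796, y 0.1863 (then +3.8637 / +1.0353)
    (6,5) via y @ 0.1863
    (6,4) via y @ 1.2216
    (6,3) via y @ 2.2569
    (7,3) via x @ 2.2796  # hit
  → r_2 = 2.2796
beam 3: φ=45°, α=330°
  direction (0.8660, -0.5000); cell (6,6); t to first gridline: x 0.6813, y 0.3600 (then +1.1547 / +2.0000)
    (6,5) via y @ 0.3600
    (7,5) via x @ 0.6813  # hit
  → r_3 = 0.6813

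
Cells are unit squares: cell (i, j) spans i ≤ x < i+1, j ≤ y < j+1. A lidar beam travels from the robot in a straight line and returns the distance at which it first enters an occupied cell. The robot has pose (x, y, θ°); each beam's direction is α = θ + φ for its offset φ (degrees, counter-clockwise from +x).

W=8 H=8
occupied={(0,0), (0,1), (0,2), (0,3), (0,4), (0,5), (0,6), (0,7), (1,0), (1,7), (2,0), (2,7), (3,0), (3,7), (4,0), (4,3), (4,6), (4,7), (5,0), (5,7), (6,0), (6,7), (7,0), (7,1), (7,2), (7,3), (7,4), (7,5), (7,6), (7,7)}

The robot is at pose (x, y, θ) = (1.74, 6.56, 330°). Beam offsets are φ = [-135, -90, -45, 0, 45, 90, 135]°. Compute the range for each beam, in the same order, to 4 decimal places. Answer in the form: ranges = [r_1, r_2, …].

beam 1: φ=-135°, α=195°
  direction (-0.9659, -0.2588); cell (1,6); t to first gridline: x 0.7661, y 2.1637 (then +1.0353 / +3.8637)
    (0,6) via x @ 0.7661  # hit
  → r_1 = 0.7661
beam 2: φ=-90°, α=240°
  direction (-0.5000, -0.8660); cell (1,6); t to first gridline: x 1.4800, y 0.6466 (then +2.0000 / +1.1547)
    (1,5) via y @ 0.6466
    (0,5) via x @ 1.4800  # hit
  → r_2 = 1.4800
beam 3: φ=-45°, α=285°
  direction (0.2588, -0.9659); cell (1,6); t to first gridline: x 1.0046, y 0.5798 (then +3.8637 / +1.0353)
    (1,5) via y @ 0.5798
    (2,5) via x @ 1.0046
    (2,4) via y @ 1.6150
    (2,3) via y @ 2.6503
    (2,2) via y @ 3.6856
    (2,1) via y @ 4.7209
    (3,1) via x @ 4.8683
    (3,0) via y @ 5.7561  # hit
  → r_3 = 5.7561
beam 4: φ=0°, α=330°
  direction (0.8660, -0.5000); cell (1,6); t to first gridline: x 0.3002, y 1.1200 (then +1.1547 / +2.0000)
    (2,6) via x @ 0.3002
    (2,5) via y @ 1.1200
    (3,5) via x @ 1.4549
    (4,5) via x @ 2.6096
    (4,4) via y @ 3.1200
    (5,4) via x @ 3.7643
    (6,4) via x @ 4.9190
    (6,3) via y @ 5.1200
    (7,3) via x @ 6.0737  # hit
  → r_4 = 6.0737
beam 5: φ=45°, α=15°
  direction (0.9659, 0.2588); cell (1,6); t to first gridline: x 0.2692, y 1.7000 (then +1.0353 / +3.8637)
    (2,6) via x @ 0.2692
    (3,6) via x @ 1.3044
    (3,7) via y @ 1.7000  # hit
  → r_5 = 1.7000
beam 6: φ=90°, α=60°
  direction (0.5000, 0.8660); cell (1,6); t to first gridline: x 0.5200, y 0.5081 (then +2.0000 / +1.1547)
    (1,7) via y @ 0.5081  # hit
  → r_6 = 0.5081
beam 7: φ=135°, α=105°
  direction (-0.2588, 0.9659); cell (1,6); t to first gridline: x 2.8591, y 0.4555 (then +3.8637 / +1.0353)
    (1,7) via y @ 0.4555  # hit
  → r_7 = 0.4555

ranges = [0.7661, 1.4800, 5.7561, 6.0737, 1.7000, 0.5081, 0.4555]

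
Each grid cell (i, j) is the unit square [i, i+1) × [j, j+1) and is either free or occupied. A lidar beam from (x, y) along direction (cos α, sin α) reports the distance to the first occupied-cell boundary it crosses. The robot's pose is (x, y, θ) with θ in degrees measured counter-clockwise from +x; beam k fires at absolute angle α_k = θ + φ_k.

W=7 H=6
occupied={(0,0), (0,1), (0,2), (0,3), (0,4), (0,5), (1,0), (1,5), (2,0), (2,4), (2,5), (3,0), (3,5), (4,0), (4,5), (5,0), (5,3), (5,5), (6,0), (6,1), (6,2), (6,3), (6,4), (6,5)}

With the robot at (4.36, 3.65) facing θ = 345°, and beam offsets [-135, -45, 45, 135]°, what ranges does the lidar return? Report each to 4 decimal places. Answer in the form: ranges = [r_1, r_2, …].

ranges = [3.8798, 3.0600, 1.8937, 1.5588]

beam 1: φ=-135°, α=210°
  direction (-0.8660, -0.5000); cell (4,3); t to first gridline: x 0.4157, y 1.3000 (then +1.1547 / +2.0000)
    (3,3) via x @ 0.4157
    (3,2) via y @ 1.3000
    (2,2) via x @ 1.5704
    (1,2) via x @ 2.7251
    (1,1) via y @ 3.3000
    (0,1) via x @ 3.8798  # hit
  → r_1 = 3.8798
beam 2: φ=-45°, α=300°
  direction (0.5000, -0.8660); cell (4,3); t to first gridline: x 1.2800, y 0.7506 (then +2.0000 / +1.1547)
    (4,2) via y @ 0.7506
    (5,2) via x @ 1.2800
    (5,1) via y @ 1.9053
    (5,0) via y @ 3.0600  # hit
  → r_2 = 3.0600
beam 3: φ=45°, α=30°
  direction (0.8660, 0.5000); cell (4,3); t to first gridline: x 0.7390, y 0.7000 (then +1.1547 / +2.0000)
    (4,4) via y @ 0.7000
    (5,4) via x @ 0.7390
    (6,4) via x @ 1.8937  # hit
  → r_3 = 1.8937
beam 4: φ=135°, α=120°
  direction (-0.5000, 0.8660); cell (4,3); t to first gridline: x 0.7200, y 0.4041 (then +2.0000 / +1.1547)
    (4,4) via y @ 0.4041
    (3,4) via x @ 0.7200
    (3,5) via y @ 1.5588  # hit
  → r_4 = 1.5588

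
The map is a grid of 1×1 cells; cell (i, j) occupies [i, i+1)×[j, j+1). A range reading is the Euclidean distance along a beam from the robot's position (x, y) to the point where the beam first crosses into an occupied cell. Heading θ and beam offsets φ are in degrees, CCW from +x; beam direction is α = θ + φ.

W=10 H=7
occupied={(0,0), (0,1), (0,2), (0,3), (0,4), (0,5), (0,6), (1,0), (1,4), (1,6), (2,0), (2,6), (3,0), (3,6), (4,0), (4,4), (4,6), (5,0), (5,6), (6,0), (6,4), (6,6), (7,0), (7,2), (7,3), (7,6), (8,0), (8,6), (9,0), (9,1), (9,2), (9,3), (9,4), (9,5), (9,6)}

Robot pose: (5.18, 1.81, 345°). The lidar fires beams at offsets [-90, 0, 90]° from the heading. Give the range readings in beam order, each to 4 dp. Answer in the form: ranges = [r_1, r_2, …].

beam 1: φ=-90°, α=255°
  dir = (cos 255°, sin 255°) = (-0.2588, -0.9659); from cell (5,1)
  next x-line at t=0.6955, next y-line at t=0.8386; Δt_x=3.8637, Δt_y=1.0353
    x: enter (4,1) at t=0.6955
    y: enter (4,0) at t=0.8386 ← occupied
  → r_1 = 0.8386
beam 2: φ=0°, α=345°
  dir = (cos 345°, sin 345°) = (0.9659, -0.2588); from cell (5,1)
  next x-line at t=0.8489, next y-line at t=3.1296; Δt_x=1.0353, Δt_y=3.8637
    x: enter (6,1) at t=0.8489
    x: enter (7,1) at t=1.8842
    x: enter (8,1) at t=2.9195
    y: enter (8,0) at t=3.1296 ← occupied
  → r_2 = 3.1296
beam 3: φ=90°, α=75°
  dir = (cos 75°, sin 75°) = (0.2588, 0.9659); from cell (5,1)
  next x-line at t=3.1682, next y-line at t=0.1967; Δt_x=3.8637, Δt_y=1.0353
    y: enter (5,2) at t=0.1967
    y: enter (5,3) at t=1.2320
    y: enter (5,4) at t=2.2673
    x: enter (6,4) at t=3.1682 ← occupied
  → r_3 = 3.1682

ranges = [0.8386, 3.1296, 3.1682]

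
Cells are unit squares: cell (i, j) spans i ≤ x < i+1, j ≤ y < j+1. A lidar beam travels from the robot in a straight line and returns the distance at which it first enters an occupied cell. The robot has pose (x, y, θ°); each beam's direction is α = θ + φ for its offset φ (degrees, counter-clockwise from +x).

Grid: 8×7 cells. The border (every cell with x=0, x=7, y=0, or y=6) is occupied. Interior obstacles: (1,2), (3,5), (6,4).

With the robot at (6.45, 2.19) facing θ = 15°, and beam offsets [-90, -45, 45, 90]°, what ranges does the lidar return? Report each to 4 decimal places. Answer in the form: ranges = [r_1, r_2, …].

ranges = [1.2320, 0.6351, 1.1000, 3.9444]

beam 1: φ=-90°, α=285°
  direction (0.2588, -0.9659); cell (6,2); t to first gridline: x 2.1250, y 0.1967 (then +3.8637 / +1.0353)
    (6,1) via y @ 0.1967
    (6,0) via y @ 1.2320  # hit
  → r_1 = 1.2320
beam 2: φ=-45°, α=330°
  direction (0.8660, -0.5000); cell (6,2); t to first gridline: x 0.6351, y 0.3800 (then +1.1547 / +2.0000)
    (6,1) via y @ 0.3800
    (7,1) via x @ 0.6351  # hit
  → r_2 = 0.6351
beam 3: φ=45°, α=60°
  direction (0.5000, 0.8660); cell (6,2); t to first gridline: x 1.1000, y 0.9353 (then +2.0000 / +1.1547)
    (6,3) via y @ 0.9353
    (7,3) via x @ 1.1000  # hit
  → r_3 = 1.1000
beam 4: φ=90°, α=105°
  direction (-0.2588, 0.9659); cell (6,2); t to first gridline: x 1.7387, y 0.8386 (then +3.8637 / +1.0353)
    (6,3) via y @ 0.8386
    (5,3) via x @ 1.7387
    (5,4) via y @ 1.8738
    (5,5) via y @ 2.9091
    (5,6) via y @ 3.9444  # hit
  → r_4 = 3.9444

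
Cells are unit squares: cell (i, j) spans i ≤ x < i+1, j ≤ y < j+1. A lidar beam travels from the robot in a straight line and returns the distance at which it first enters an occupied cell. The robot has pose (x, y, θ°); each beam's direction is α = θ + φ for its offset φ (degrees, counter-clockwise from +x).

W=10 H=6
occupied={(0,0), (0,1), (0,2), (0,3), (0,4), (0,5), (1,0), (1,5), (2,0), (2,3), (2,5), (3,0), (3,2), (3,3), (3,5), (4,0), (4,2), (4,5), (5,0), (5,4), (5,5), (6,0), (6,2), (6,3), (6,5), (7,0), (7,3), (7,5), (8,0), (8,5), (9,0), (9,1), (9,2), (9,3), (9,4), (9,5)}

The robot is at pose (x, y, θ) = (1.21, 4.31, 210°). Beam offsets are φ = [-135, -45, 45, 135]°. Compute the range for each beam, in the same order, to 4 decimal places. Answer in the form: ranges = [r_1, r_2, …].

beam 1: φ=-135°, α=75°
  direction (0.2588, 0.9659); cell (1,4); t to first gridline: x 3.0523, y 0.7143 (then +3.8637 / +1.0353)
    (1,5) via y @ 0.7143  # hit
  → r_1 = 0.7143
beam 2: φ=-45°, α=165°
  direction (-0.9659, 0.2588); cell (1,4); t to first gridline: x 0.2174, y 2.6660 (then +1.0353 / +3.8637)
    (0,4) via x @ 0.2174  # hit
  → r_2 = 0.2174
beam 3: φ=45°, α=255°
  direction (-0.2588, -0.9659); cell (1,4); t to first gridline: x 0.8114, y 0.3209 (then +3.8637 / +1.0353)
    (1,3) via y @ 0.3209
    (0,3) via x @ 0.8114  # hit
  → r_3 = 0.8114
beam 4: φ=135°, α=345°
  direction (0.9659, -0.2588); cell (1,4); t to first gridline: x 0.8179, y 1.1977 (then +1.0353 / +3.8637)
    (2,4) via x @ 0.8179
    (2,3) via y @ 1.1977  # hit
  → r_4 = 1.1977

ranges = [0.7143, 0.2174, 0.8114, 1.1977]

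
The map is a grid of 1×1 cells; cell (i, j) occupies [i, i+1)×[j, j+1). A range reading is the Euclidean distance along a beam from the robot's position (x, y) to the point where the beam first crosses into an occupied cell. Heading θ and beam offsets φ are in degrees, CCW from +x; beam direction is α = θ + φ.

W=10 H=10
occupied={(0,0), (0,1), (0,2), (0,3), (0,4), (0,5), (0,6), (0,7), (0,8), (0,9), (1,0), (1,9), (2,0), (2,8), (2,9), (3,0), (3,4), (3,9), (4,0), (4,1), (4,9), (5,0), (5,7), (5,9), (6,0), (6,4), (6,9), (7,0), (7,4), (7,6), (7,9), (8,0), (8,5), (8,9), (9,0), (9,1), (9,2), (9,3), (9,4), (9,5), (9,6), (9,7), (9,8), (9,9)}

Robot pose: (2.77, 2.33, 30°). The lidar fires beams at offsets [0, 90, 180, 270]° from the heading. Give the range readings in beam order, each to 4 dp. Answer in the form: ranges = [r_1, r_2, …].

beam 1: φ=0°, α=30°
  dir = (cos 30°, sin 30°) = (0.8660, 0.5000); from cell (2,2)
  next x-line at t=0.2656, next y-line at t=1.3400; Δt_x=1.1547, Δt_y=2.0000
    x: enter (3,2) at t=0.2656
    y: enter (3,3) at t=1.3400
    x: enter (4,3) at t=1.4203
    x: enter (5,3) at t=2.5750
    y: enter (5,4) at t=3.3400
    x: enter (6,4) at t=3.7297 ← occupied
  → r_1 = 3.7297
beam 2: φ=90°, α=120°
  dir = (cos 120°, sin 120°) = (-0.5000, 0.8660); from cell (2,2)
  next x-line at t=1.5400, next y-line at t=0.7736; Δt_x=2.0000, Δt_y=1.1547
    y: enter (2,3) at t=0.7736
    x: enter (1,3) at t=1.5400
    y: enter (1,4) at t=1.9283
    y: enter (1,5) at t=3.0831
    x: enter (0,5) at t=3.5400 ← occupied
  → r_2 = 3.5400
beam 3: φ=180°, α=210°
  dir = (cos 210°, sin 210°) = (-0.8660, -0.5000); from cell (2,2)
  next x-line at t=0.8891, next y-line at t=0.6600; Δt_x=1.1547, Δt_y=2.0000
    y: enter (2,1) at t=0.6600
    x: enter (1,1) at t=0.8891
    x: enter (0,1) at t=2.0438 ← occupied
  → r_3 = 2.0438
beam 4: φ=270°, α=300°
  dir = (cos 300°, sin 300°) = (0.5000, -0.8660); from cell (2,2)
  next x-line at t=0.4600, next y-line at t=0.3811; Δt_x=2.0000, Δt_y=1.1547
    y: enter (2,1) at t=0.3811
    x: enter (3,1) at t=0.4600
    y: enter (3,0) at t=1.5358 ← occupied
  → r_4 = 1.5358

ranges = [3.7297, 3.5400, 2.0438, 1.5358]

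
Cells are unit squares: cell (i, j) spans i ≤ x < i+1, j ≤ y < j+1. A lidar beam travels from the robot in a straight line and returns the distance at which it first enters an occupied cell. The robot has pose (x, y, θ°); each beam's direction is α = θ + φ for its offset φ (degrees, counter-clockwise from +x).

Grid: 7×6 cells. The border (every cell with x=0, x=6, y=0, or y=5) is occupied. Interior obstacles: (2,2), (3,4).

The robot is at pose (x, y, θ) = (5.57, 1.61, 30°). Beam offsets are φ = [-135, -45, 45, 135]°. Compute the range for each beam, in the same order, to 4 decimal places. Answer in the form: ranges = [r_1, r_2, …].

beam 1: φ=-135°, α=255°
  d=(-0.2588,-0.9659)  start (5,1)  tX=2.2023 tY=0.6315  stride 1/|dx|=3.8637 1/|dy|=1.0353
    cross y-line → (5,0), t=0.6315 (wall)
  → r_1 = 0.6315
beam 2: φ=-45°, α=345°
  d=(0.9659,-0.2588)  start (5,1)  tX=0.4452 tY=2.3569  stride 1/|dx|=1.0353 1/|dy|=3.8637
    cross x-line → (6,1), t=0.4452 (wall)
  → r_2 = 0.4452
beam 3: φ=45°, α=75°
  d=(0.2588,0.9659)  start (5,1)  tX=1.6614 tY=0.4038  stride 1/|dx|=3.8637 1/|dy|=1.0353
    cross y-line → (5,2), t=0.4038
    cross y-line → (5,3), t=1.4390
    cross x-line → (6,3), t=1.6614 (wall)
  → r_3 = 1.6614
beam 4: φ=135°, α=165°
  d=(-0.9659,0.2588)  start (5,1)  tX=0.5901 tY=1.5068  stride 1/|dx|=1.0353 1/|dy|=3.8637
    cross x-line → (4,1), t=0.5901
    cross y-line → (4,2), t=1.5068
    cross x-line → (3,2), t=1.6254
    cross x-line → (2,2), t=2.6607 (wall)
  → r_4 = 2.6607

ranges = [0.6315, 0.4452, 1.6614, 2.6607]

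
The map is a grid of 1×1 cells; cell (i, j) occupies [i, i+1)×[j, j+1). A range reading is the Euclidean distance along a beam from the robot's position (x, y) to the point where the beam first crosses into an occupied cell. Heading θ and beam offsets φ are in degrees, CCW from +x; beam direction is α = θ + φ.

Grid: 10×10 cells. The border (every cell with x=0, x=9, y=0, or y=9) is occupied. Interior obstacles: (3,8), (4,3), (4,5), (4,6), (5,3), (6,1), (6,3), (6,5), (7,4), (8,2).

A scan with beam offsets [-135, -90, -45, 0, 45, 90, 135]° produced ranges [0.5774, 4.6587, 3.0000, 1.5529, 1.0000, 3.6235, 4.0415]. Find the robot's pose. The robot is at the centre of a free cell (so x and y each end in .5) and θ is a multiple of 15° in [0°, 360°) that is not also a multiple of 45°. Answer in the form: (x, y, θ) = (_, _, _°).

The pose lattice has 54·16 = 864 candidates. Test each by forward raycasting.
  (2.5, 5.5, 105°): beam 1 = 3.0000 ≠ 0.5774 ✗
  (2.5, 7.5, 285°): beam 1 = 1.7321 ≠ 0.5774 ✗
  (5.5, 8.5, 60°): beam 1 = 2.5882 ≠ 0.5774 ✗
  …
  (4.5, 7.5, 75°): r_1=0.5774, r_2=4.6587, r_3=3.0000, r_4=1.5529, r_5=1.0000, r_6=3.6235, r_7=4.0415 — all match ✓
Unique over the lattice → pose = (4.5, 7.5, 75°).

(x, y, θ) = (4.5, 7.5, 75°)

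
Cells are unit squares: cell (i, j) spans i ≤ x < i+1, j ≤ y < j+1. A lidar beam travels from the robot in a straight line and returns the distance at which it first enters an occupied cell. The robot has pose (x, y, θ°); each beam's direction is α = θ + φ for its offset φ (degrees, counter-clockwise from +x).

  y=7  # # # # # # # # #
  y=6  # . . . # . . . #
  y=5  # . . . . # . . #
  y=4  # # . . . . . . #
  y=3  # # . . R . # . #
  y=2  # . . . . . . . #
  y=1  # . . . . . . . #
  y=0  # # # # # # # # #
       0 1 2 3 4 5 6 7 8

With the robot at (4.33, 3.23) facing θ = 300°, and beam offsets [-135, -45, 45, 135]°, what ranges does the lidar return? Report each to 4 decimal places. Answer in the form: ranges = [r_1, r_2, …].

beam 1: φ=-135°, α=165°
  direction (-0.9659, 0.2588); cell (4,3); t to first gridline: x 0.3416, y 2.9751 (then +1.0353 / +3.8637)
    (3,3) via x @ 0.3416
    (2,3) via x @ 1.3769
    (1,3) via x @ 2.4122  # hit
  → r_1 = 2.4122
beam 2: φ=-45°, α=255°
  direction (-0.2588, -0.9659); cell (4,3); t to first gridline: x 1.2750, y 0.2381 (then +3.8637 / +1.0353)
    (4,2) via y @ 0.2381
    (4,1) via y @ 1.2734
    (3,1) via x @ 1.2750
    (3,0) via y @ 2.3087  # hit
  → r_2 = 2.3087
beam 3: φ=45°, α=345°
  direction (0.9659, -0.2588); cell (4,3); t to first gridline: x 0.6936, y 0.8887 (then +1.0353 / +3.8637)
    (5,3) via x @ 0.6936
    (5,2) via y @ 0.8887
    (6,2) via x @ 1.7289
    (7,2) via x @ 2.7642
    (8,2) via x @ 3.7995  # hit
  → r_3 = 3.7995
beam 4: φ=135°, α=75°
  direction (0.2588, 0.9659); cell (4,3); t to first gridline: x 2.5887, y 0.7972 (then +3.8637 / +1.0353)
    (4,4) via y @ 0.7972
    (4,5) via y @ 1.8324
    (5,5) via x @ 2.5887  # hit
  → r_4 = 2.5887

ranges = [2.4122, 2.3087, 3.7995, 2.5887]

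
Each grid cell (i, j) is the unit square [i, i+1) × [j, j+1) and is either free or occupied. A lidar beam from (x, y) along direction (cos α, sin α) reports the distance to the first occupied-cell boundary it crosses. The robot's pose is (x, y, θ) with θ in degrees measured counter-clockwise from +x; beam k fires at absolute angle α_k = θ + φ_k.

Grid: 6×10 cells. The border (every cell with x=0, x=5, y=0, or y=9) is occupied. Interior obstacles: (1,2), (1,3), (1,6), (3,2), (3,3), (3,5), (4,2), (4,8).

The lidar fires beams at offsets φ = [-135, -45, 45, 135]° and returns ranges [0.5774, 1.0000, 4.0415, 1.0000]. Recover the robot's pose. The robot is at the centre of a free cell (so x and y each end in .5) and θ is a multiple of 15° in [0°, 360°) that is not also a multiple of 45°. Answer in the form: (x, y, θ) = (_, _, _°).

Enumerate (i+0.5, j+0.5, θ) over the 24 free cells and 16 admissible headings. For each, cast all 4 beams and compare to the given ranges.
  (1.5, 5.5, 165°): beam 1 = 4.0415 ≠ 0.5774 ✗
  (2.5, 2.5, 195°): beam 1 = 1.0000 ≠ 0.5774 ✗
  (2.5, 2.5, 165°): beam 3 = 0.5774 ≠ 4.0415 ✗
  (3.5, 1.5, 105°): beam 1 = 1.0000 ≠ 0.5774 ✗
  …
  (4.5, 6.5, 105°): r_1=0.5774, r_2=1.0000, r_3=4.0415, r_4=1.0000 — all match ✓
Unique over the lattice → pose = (4.5, 6.5, 105°).

(x, y, θ) = (4.5, 6.5, 105°)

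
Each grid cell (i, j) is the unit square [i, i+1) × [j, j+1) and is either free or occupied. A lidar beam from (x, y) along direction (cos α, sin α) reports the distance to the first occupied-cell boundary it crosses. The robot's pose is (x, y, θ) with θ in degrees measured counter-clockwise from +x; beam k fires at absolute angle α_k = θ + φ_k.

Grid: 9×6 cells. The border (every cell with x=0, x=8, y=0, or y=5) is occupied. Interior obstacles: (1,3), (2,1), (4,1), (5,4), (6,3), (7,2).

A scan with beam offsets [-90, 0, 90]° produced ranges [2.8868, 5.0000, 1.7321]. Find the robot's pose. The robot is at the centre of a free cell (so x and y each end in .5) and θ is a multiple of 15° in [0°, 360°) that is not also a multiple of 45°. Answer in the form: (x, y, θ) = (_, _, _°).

Candidates: 22 free-cell centres × 16 headings = 352 poses. Raycast each; keep the one whose scan matches to 4 dp.
  (6.5, 2.5, 285°): beam 1 = 1.9319 ≠ 2.8868 ✗
  (4.5, 4.5, 165°): beam 1 = 0.5176 ≠ 2.8868 ✗
  (5.5, 3.5, 165°): beam 1 = 0.5176 ≠ 2.8868 ✗
  …
  (2.5, 3.5, 330°): r_1=2.8868, r_2=5.0000, r_3=1.7321 — all match ✓
No second candidate reproduces the full scan.

(x, y, θ) = (2.5, 3.5, 330°)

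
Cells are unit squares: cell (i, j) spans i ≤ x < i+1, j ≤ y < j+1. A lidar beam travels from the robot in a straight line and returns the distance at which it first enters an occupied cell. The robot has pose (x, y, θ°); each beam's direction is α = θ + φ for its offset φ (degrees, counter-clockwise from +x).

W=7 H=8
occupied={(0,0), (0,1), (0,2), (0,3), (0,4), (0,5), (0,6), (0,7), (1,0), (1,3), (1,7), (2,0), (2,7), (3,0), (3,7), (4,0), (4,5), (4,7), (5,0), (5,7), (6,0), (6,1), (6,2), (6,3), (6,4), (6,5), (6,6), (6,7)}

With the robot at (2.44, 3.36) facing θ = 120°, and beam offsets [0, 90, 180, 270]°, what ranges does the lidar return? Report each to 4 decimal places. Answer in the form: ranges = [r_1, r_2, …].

beam 1: φ=0°, α=120°
  cosα=-0.5000 sinα=0.8660 | (2,3) | tMaxX 0.8800 tMaxY 0.7390 | tΔX 2.0000 tΔY 1.1547
    t=0.7390 [y] (2,4)
    t=0.8800 [x] (1,4)
    t=1.8937 [y] (1,5)
    t=2.8800 [x] (0,5) — stop
  → r_1 = 2.8800
beam 2: φ=90°, α=210°
  cosα=-0.8660 sinα=-0.5000 | (2,3) | tMaxX 0.5081 tMaxY 0.7200 | tΔX 1.1547 tΔY 2.0000
    t=0.5081 [x] (1,3) — stop
  → r_2 = 0.5081
beam 3: φ=180°, α=300°
  cosα=0.5000 sinα=-0.8660 | (2,3) | tMaxX 1.1200 tMaxY 0.4157 | tΔX 2.0000 tΔY 1.1547
    t=0.4157 [y] (2,2)
    t=1.1200 [x] (3,2)
    t=1.5704 [y] (3,1)
    t=2.7251 [y] (3,0) — stop
  → r_3 = 2.7251
beam 4: φ=270°, α=30°
  cosα=0.8660 sinα=0.5000 | (2,3) | tMaxX 0.6466 tMaxY 1.2800 | tΔX 1.1547 tΔY 2.0000
    t=0.6466 [x] (3,3)
    t=1.2800 [y] (3,4)
    t=1.8013 [x] (4,4)
    t=2.9560 [x] (5,4)
    t=3.2800 [y] (5,5)
    t=4.1107 [x] (6,5) — stop
  → r_4 = 4.1107

ranges = [2.8800, 0.5081, 2.7251, 4.1107]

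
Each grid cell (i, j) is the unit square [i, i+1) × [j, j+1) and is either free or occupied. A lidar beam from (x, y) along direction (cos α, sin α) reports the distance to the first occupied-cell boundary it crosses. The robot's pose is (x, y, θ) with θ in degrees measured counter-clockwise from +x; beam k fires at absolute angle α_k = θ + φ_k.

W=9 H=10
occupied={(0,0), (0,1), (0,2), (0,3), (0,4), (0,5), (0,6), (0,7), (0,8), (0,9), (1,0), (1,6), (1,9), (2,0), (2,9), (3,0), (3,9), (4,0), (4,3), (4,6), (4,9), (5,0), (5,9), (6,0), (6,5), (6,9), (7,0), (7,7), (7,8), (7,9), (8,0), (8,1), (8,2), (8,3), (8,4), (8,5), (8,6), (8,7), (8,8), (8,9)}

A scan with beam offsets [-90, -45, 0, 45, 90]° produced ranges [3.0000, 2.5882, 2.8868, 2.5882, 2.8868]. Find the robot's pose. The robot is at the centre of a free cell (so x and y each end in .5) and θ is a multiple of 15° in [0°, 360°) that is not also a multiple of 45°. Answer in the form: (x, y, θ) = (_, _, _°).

Candidates: 50 free-cell centres × 16 headings = 800 poses. Raycast each; keep the one whose scan matches to 4 dp.
  (3.5, 1.5, 255°): beam 1 = 2.5882 ≠ 3.0000 ✗
  (1.5, 8.5, 165°): beam 1 = 0.5176 ≠ 3.0000 ✗
  (3.5, 4.5, 120°): beam 1 = 2.8868 ≠ 3.0000 ✗
  (3.5, 2.5, 60°): beam 2 = 4.6587 ≠ 2.5882 ✗
  …
  (3.5, 3.5, 210°): r_1=3.0000, r_2=2.5882, r_3=2.8868, r_4=2.5882, r_5=2.8868 — all match ✓
Unique over the lattice → pose = (3.5, 3.5, 210°).

(x, y, θ) = (3.5, 3.5, 210°)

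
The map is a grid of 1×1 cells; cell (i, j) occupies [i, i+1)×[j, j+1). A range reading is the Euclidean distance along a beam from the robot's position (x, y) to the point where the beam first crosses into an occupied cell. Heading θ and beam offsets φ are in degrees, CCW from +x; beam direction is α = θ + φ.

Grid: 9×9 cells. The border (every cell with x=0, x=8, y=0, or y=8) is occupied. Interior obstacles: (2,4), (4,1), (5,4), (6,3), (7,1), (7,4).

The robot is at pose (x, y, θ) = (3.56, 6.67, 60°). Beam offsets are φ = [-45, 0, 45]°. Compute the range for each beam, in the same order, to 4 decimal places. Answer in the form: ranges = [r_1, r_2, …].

ranges = [4.5966, 1.5358, 1.3769]

beam 1: φ=-45°, α=15°
  direction (0.9659, 0.2588); cell (3,6); t to first gridline: x 0.4555, y 1.2750 (then +1.0353 / +3.8637)
    (4,6) via x @ 0.4555
    (4,7) via y @ 1.2750
    (5,7) via x @ 1.4908
    (6,7) via x @ 2.5261
    (7,7) via x @ 3.5614
    (8,7) via x @ 4.5966  # hit
  → r_1 = 4.5966
beam 2: φ=0°, α=60°
  direction (0.5000, 0.8660); cell (3,6); t to first gridline: x 0.8800, y 0.3811 (then +2.0000 / +1.1547)
    (3,7) via y @ 0.3811
    (4,7) via x @ 0.8800
    (4,8) via y @ 1.5358  # hit
  → r_2 = 1.5358
beam 3: φ=45°, α=105°
  direction (-0.2588, 0.9659); cell (3,6); t to first gridline: x 2.1637, y 0.3416 (then +3.8637 / +1.0353)
    (3,7) via y @ 0.3416
    (3,8) via y @ 1.3769  # hit
  → r_3 = 1.3769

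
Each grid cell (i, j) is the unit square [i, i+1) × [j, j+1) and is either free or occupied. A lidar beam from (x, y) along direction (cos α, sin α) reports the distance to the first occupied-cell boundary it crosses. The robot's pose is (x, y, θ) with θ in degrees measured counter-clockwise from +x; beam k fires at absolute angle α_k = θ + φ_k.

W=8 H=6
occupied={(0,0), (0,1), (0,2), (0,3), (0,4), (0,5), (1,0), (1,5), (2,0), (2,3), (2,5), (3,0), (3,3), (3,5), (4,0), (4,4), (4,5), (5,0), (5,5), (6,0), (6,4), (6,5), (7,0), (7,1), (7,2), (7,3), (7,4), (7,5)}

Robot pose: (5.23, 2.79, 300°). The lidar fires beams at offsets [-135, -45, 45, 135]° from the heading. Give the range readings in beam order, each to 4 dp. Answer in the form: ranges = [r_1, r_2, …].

ranges = [1.2734, 1.8531, 1.8324, 2.2880]

beam 1: φ=-135°, α=165°
  direction (-0.9659, 0.2588); cell (5,2); t to first gridline: x 0.2381, y 0.8114 (then +1.0353 / +3.8637)
    (4,2) via x @ 0.2381
    (4,3) via y @ 0.8114
    (3,3) via x @ 1.2734  # hit
  → r_1 = 1.2734
beam 2: φ=-45°, α=255°
  direction (-0.2588, -0.9659); cell (5,2); t to first gridline: x 0.8887, y 0.8179 (then +3.8637 / +1.0353)
    (5,1) via y @ 0.8179
    (4,1) via x @ 0.8887
    (4,0) via y @ 1.8531  # hit
  → r_2 = 1.8531
beam 3: φ=45°, α=345°
  direction (0.9659, -0.2588); cell (5,2); t to first gridline: x 0.7972, y 3.0523 (then +1.0353 / +3.8637)
    (6,2) via x @ 0.7972
    (7,2) via x @ 1.8324  # hit
  → r_3 = 1.8324
beam 4: φ=135°, α=75°
  direction (0.2588, 0.9659); cell (5,2); t to first gridline: x 2.9751, y 0.2174 (then +3.8637 / +1.0353)
    (5,3) via y @ 0.2174
    (5,4) via y @ 1.2527
    (5,5) via y @ 2.2880  # hit
  → r_4 = 2.2880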